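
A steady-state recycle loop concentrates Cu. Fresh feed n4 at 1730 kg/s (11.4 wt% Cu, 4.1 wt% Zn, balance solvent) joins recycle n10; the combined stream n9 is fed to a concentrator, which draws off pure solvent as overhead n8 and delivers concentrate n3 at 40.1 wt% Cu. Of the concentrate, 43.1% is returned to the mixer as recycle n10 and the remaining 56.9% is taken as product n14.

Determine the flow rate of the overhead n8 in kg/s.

1238 kg/s

Overall Cu balance (none leaves overhead): Cu in fresh feed = Cu in product, i.e. 1730×0.114 = (1−0.431)·n3·0.401.
n3 = 197.22/(0.401×0.569) = 864.36 kg/s.
Recycle n10 = 0.431×864.36 = 372.54 kg/s.
Combined feed n9 = 1730 + 372.54 = 2102.5 kg/s.
Overhead n8 = n9 − n3 = 2102.5 − 864.36 = 1238.2 kg/s.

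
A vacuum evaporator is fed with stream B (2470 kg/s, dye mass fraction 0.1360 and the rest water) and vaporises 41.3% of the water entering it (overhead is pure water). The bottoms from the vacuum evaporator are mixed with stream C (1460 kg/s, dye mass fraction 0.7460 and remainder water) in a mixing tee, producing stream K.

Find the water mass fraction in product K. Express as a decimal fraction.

0.5325

Vapour removed = 0.413×0.864×2470 = 881.38 kg/s; concentrate = 1588.6 kg/s.
water reaching the mixer = 1252.7 (from concentrate) + 1460×0.254 = 1623.5 kg/s.
Product flow = 1588.6 + 1460 = 3048.6 kg/s; water fraction = 0.5325.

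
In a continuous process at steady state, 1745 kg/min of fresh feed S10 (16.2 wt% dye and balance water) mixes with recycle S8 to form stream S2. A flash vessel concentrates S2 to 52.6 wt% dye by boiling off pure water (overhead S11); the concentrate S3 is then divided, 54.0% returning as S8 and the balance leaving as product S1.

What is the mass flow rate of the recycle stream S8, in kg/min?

Overall dye balance (none leaves overhead): dye in fresh feed = dye in product, i.e. 1745×0.162 = (1−0.540)·S3·0.526.
S3 = 282.69/(0.526×0.460) = 1168.3 kg/min.
Recycle S8 = 0.540×1168.3 = 630.9 kg/min.

630.9 kg/min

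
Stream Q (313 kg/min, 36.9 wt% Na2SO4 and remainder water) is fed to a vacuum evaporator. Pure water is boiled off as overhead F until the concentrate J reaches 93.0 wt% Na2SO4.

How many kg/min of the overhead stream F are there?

Na2SO4 is conserved: 313×0.369 = 115.5 kg/min all reports to the concentrate.
Concentrate = 115.5/(target fraction) = 124.19 kg/min.
Overhead = 313 − 124.19 = 188.81 kg/min.

188.8 kg/min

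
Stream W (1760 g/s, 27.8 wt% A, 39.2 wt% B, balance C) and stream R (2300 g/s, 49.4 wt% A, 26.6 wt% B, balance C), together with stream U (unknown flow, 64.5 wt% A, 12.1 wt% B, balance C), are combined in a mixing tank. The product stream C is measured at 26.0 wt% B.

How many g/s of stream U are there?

Let U be the unknown flow. Total out = 4060 + U.
B balance: 1301.7 + 0.121·U = 0.260·(4060 + U)
(0.121 − 0.260)·U = 0.260×4060 − 1301.7 = -246.12
U = -246.12 / -0.139 = 1770.6 g/s

1771 g/s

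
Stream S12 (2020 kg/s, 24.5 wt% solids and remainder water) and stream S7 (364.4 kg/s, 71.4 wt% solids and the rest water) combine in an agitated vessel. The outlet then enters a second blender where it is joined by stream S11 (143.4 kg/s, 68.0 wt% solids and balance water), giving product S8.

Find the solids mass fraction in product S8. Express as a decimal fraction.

Overall, product flow = 2527.8 kg/s.
solids in = 2020×0.245 + 364.4×0.714 + 143.4×0.680 = 852.59 kg/s.
solids fraction in S8 = 0.337.

0.337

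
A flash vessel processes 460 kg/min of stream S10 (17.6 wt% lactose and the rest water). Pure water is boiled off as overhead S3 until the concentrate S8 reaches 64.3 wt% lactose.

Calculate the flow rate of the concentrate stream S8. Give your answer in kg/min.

lactose is conserved: 460×0.176 = 80.96 kg/min all reports to the concentrate.
Concentrate = 80.96/(target fraction) = 125.91 kg/min.

125.9 kg/min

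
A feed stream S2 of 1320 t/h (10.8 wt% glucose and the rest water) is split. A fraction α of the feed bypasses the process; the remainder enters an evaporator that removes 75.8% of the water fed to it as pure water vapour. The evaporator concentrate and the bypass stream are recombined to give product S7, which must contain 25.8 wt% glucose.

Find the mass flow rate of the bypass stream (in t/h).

185 t/h

All 1320×0.108 = 142.56 t/h of glucose reaches S7, so S7 = 142.56/0.258 = 552.56 t/h and vapour = 767.44 t/h.
The evaporator receives (1−α)·1320 of feed at 0.892 water and removes 0.758 of that water:
0.758×0.892×(1−α)×1320 = 767.44
(1−α) = 767.44/892.5 = 0.8599;  α = 0.1401.
Bypass flow = 0.1401×1320 = 184.96 t/h.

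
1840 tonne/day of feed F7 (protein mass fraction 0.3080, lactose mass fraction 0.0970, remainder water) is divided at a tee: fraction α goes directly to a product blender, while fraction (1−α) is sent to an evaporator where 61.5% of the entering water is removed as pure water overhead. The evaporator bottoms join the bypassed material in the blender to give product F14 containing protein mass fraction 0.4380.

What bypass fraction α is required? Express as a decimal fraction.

0.189

All 1840×0.308 = 566.72 tonne/day of protein reaches F14, so F14 = 566.72/0.438 = 1293.9 tonne/day and vapour = 546.12 tonne/day.
The evaporator receives (1−α)·1840 of feed at 0.595 water and removes 0.615 of that water:
0.615×0.595×(1−α)×1840 = 546.12
(1−α) = 546.12/673.3 = 0.8111;  α = 0.1889.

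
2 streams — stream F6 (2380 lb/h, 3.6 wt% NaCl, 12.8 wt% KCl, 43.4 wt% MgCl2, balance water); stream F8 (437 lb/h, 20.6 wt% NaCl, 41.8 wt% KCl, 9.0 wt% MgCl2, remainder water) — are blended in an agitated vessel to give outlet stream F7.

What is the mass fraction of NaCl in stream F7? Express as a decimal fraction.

0.062

Total flow out = 2380 + 437 = 2817 lb/h.
NaCl in = 2380×0.036 + 437×0.206 = 175.7 lb/h.
NaCl mass fraction in F7 = 175.7/2817 = 0.062.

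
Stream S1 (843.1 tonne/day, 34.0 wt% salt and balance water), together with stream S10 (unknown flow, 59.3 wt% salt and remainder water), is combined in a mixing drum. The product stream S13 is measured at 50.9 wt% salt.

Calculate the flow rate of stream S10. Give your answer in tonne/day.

Let S10 be the unknown flow. Total out = 843.1 + S10.
salt balance: 286.65 + 0.593·S10 = 0.509·(843.1 + S10)
(0.593 − 0.509)·S10 = 0.509×843.1 − 286.65 = 142.48
S10 = 142.48 / 0.084 = 1696.2 tonne/day

1696 tonne/day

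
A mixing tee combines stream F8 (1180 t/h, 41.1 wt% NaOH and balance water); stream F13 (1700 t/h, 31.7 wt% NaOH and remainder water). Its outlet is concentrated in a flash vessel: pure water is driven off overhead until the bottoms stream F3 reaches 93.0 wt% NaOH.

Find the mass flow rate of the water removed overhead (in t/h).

1779 t/h

NaOH entering = 1180×0.411 + 1700×0.317 = 1023.9 t/h.
All NaOH reports to F3, so F3 = 1023.9/0.930 = 1100.9 t/h.
Total feed = 2880 t/h; overhead = 2880 − 1100.9 = 1779.1 t/h.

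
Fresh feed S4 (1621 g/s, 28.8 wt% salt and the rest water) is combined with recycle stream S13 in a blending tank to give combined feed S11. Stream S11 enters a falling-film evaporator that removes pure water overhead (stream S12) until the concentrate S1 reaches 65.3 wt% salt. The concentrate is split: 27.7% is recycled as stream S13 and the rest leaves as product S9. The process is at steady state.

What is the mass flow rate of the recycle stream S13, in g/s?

Overall salt balance (none leaves overhead): salt in fresh feed = salt in product, i.e. 1621×0.288 = (1−0.277)·S1·0.653.
S1 = 466.85/(0.653×0.723) = 988.84 g/s.
Recycle S13 = 0.277×988.84 = 273.91 g/s.

273.9 g/s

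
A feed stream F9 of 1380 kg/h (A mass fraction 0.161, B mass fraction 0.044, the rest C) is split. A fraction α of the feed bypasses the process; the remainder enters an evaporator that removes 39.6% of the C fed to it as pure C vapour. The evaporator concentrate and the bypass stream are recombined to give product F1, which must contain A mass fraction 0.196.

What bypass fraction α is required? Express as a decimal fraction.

All 1380×0.161 = 222.18 kg/h of A reaches F1, so F1 = 222.18/0.196 = 1133.6 kg/h and vapour = 246.43 kg/h.
The evaporator receives (1−α)·1380 of feed at 0.795 C and removes 0.396 of that C:
0.396×0.795×(1−α)×1380 = 246.43
(1−α) = 246.43/434.45 = 0.5672;  α = 0.4328.

0.433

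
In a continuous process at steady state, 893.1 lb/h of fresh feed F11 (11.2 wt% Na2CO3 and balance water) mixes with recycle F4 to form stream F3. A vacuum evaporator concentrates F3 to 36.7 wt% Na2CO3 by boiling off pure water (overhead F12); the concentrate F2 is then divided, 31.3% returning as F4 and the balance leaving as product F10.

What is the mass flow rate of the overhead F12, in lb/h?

620.5 lb/h

Overall Na2CO3 balance (none leaves overhead): Na2CO3 in fresh feed = Na2CO3 in product, i.e. 893.1×0.112 = (1−0.313)·F2·0.367.
F2 = 100.03/(0.367×0.687) = 396.73 lb/h.
Recycle F4 = 0.313×396.73 = 124.18 lb/h.
Combined feed F3 = 893.1 + 124.18 = 1017.3 lb/h.
Overhead F12 = F3 − F2 = 1017.3 − 396.73 = 620.55 lb/h.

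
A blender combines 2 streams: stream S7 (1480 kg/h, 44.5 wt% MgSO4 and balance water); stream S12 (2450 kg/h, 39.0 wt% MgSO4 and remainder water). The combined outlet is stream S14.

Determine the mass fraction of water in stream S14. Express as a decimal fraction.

Total flow out = 1480 + 2450 = 3930 kg/h.
water in = 1480×0.555 + 2450×0.610 = 2315.9 kg/h.
water mass fraction in S14 = 2315.9/3930 = 0.5893.

0.5893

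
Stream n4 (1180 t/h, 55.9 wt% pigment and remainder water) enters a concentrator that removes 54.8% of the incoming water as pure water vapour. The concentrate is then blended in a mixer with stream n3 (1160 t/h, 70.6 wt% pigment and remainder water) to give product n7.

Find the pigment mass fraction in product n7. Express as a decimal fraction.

0.7196

Vapour removed = 0.548×0.441×1180 = 285.17 t/h; concentrate = 894.83 t/h.
pigment reaching the mixer = 659.62 (from concentrate) + 1160×0.706 = 1478.6 t/h.
Product flow = 894.83 + 1160 = 2054.8 t/h; pigment fraction = 0.7196.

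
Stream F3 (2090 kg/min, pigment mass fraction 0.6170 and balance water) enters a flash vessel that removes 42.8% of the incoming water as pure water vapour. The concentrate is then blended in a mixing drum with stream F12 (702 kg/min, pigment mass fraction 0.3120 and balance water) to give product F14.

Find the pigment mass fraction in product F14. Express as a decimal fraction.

0.6159

Vapour removed = 0.428×0.383×2090 = 342.6 kg/min; concentrate = 1747.4 kg/min.
pigment reaching the mixer = 1289.5 (from concentrate) + 702×0.312 = 1508.6 kg/min.
Product flow = 1747.4 + 702 = 2449.4 kg/min; pigment fraction = 0.6159.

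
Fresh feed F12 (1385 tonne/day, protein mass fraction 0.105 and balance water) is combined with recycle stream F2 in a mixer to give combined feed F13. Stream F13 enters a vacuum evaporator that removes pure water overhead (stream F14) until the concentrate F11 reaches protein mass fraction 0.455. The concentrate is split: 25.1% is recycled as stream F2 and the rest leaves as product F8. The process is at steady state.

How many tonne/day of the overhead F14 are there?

Overall protein balance (none leaves overhead): protein in fresh feed = protein in product, i.e. 1385×0.105 = (1−0.251)·F11·0.455.
F11 = 145.42/(0.455×0.749) = 426.72 tonne/day.
Recycle F2 = 0.251×426.72 = 107.11 tonne/day.
Combined feed F13 = 1385 + 107.11 = 1492.1 tonne/day.
Overhead F14 = F13 − F11 = 1492.1 − 426.72 = 1065.4 tonne/day.

1065 tonne/day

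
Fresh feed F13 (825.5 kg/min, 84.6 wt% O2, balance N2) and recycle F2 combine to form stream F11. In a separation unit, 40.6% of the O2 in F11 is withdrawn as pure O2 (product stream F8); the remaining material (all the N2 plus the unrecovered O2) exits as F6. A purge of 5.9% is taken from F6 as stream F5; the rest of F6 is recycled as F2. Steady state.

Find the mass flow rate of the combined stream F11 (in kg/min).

3738 kg/min

N2 enters only via F13 and leaves only via the purge: 825.5×0.154 = 0.059×(N2 in F6), and the separation unit passes all N2, so N2 in F11 = N2 in F6 = 2154.7 kg/min.
O2 in F11: m_A = 825.5×0.846 + (1−0.059)·(1−0.406)·m_A, so m_A = 698.37/0.4410 = 1583.4 kg/min.
F11 = 1583.4 + 2154.7 = 3738.1 kg/min.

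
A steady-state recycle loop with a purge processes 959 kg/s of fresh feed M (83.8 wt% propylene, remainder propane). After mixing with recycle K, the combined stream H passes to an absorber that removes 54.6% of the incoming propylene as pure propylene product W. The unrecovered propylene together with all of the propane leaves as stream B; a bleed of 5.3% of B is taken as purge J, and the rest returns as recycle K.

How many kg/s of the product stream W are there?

769.7 kg/s

propylene in H: m_A = 959×0.838 + (1−0.053)·(1−0.546)·m_A, so m_A = 803.64/0.5701 = 1409.7 kg/s.
Product W = 0.546×1409.7 = 769.72 kg/s.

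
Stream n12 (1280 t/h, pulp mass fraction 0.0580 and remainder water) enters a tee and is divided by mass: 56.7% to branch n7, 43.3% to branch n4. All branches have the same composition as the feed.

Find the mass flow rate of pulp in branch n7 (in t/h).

Branch n7 total = 0.567×1280 = 725.76 t/h.
pulp in n7 = 0.058×725.76 = 42.094 t/h.

42.09 t/h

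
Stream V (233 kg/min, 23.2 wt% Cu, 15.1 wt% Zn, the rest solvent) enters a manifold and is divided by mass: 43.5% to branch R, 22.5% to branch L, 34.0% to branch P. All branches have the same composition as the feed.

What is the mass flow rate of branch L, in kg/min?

52.43 kg/min

Branch L flow = 0.225×233 = 52.425 kg/min.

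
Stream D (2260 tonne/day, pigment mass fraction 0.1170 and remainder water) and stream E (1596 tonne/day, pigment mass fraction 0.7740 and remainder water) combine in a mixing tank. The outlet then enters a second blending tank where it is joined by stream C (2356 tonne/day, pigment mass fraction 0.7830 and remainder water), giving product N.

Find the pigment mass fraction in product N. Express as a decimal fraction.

0.5384

Overall, product flow = 6212 tonne/day.
pigment in = 2260×0.117 + 1596×0.774 + 2356×0.783 = 3344.5 tonne/day.
pigment fraction in N = 0.5384.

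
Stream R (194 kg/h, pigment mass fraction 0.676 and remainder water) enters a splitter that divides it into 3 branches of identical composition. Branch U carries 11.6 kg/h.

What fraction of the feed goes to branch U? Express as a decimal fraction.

Fraction to U = 11.6/194 = 0.0598.

0.060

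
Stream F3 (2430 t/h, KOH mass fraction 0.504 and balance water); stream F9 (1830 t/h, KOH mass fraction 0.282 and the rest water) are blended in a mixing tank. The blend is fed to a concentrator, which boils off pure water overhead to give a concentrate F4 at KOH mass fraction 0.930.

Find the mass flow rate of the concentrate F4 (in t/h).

KOH entering = 2430×0.504 + 1830×0.282 = 1740.8 t/h.
All KOH reports to F4, so F4 = 1740.8/0.930 = 1871.8 t/h.

1872 t/h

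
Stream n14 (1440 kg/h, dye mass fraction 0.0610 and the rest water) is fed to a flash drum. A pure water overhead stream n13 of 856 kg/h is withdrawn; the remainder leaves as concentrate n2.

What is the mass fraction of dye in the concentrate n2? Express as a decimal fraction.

0.1504

dye is not removed: 1440×0.061 = 87.84 kg/h of dye enters n2.
Concentrate = 1440 − 856 = 584 kg/h.
Mass fraction = 87.84/584 = 0.1504.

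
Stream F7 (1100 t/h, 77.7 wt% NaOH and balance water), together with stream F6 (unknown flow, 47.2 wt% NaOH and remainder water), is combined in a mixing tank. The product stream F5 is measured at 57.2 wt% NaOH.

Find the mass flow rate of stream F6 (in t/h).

Let F6 be the unknown flow. Total out = 1100 + F6.
NaOH balance: 854.7 + 0.472·F6 = 0.572·(1100 + F6)
(0.472 − 0.572)·F6 = 0.572×1100 − 854.7 = -225.5
F6 = -225.5 / -0.100 = 2255 t/h

2255 t/h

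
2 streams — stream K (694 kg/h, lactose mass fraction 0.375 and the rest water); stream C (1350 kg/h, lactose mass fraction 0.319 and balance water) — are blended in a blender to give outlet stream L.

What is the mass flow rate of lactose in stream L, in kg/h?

690.9 kg/h

lactose out = lactose in = 694×0.375 + 1350×0.319 = 690.9 kg/h.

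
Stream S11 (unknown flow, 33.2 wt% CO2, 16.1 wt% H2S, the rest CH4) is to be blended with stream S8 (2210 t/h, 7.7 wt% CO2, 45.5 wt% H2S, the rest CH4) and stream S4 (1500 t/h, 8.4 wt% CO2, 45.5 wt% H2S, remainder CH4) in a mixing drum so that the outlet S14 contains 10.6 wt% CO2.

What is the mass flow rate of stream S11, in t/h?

429.6 t/h

Let S11 be the unknown flow. Total out = 3710 + S11.
CO2 balance: 296.17 + 0.332·S11 = 0.106·(3710 + S11)
(0.332 − 0.106)·S11 = 0.106×3710 − 296.17 = 97.09
S11 = 97.09 / 0.226 = 429.6 t/h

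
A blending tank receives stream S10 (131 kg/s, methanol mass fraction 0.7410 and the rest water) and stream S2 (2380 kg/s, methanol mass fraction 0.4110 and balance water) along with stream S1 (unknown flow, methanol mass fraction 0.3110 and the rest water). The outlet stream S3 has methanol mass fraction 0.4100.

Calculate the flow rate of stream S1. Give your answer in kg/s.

462 kg/s

Let S1 be the unknown flow. Total out = 2511 + S1.
methanol balance: 1075.3 + 0.311·S1 = 0.410·(2511 + S1)
(0.311 − 0.410)·S1 = 0.410×2511 − 1075.3 = -45.741
S1 = -45.741 / -0.099 = 462.03 kg/s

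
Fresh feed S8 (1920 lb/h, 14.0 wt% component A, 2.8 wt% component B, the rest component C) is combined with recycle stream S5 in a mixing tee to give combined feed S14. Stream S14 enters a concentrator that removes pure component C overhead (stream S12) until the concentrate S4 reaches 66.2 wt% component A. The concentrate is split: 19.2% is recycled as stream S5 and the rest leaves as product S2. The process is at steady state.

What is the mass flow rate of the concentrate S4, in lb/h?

Overall component A balance (none leaves overhead): component A in fresh feed = component A in product, i.e. 1920×0.140 = (1−0.192)·S4·0.662.
S4 = 268.8/(0.662×0.808) = 502.53 lb/h.

502.5 lb/h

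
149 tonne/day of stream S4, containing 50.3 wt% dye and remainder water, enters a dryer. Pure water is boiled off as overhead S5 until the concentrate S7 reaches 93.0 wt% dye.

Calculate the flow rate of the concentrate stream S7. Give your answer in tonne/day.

dye is conserved: 149×0.503 = 74.947 tonne/day all reports to the concentrate.
Concentrate = 74.947/(target fraction) = 80.588 tonne/day.

80.59 tonne/day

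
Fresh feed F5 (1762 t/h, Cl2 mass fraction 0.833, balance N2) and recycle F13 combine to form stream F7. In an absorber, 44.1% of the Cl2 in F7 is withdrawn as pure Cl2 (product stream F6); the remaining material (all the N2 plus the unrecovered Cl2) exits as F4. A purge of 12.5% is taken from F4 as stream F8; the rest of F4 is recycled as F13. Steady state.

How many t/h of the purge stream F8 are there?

495 t/h

N2 enters only via F5 and leaves only via the purge: 1762×0.167 = 0.125×(N2 in F4), and the absorber passes all N2, so N2 in F7 = N2 in F4 = 2354 t/h.
Cl2 in F7: m_A = 1762×0.833 + (1−0.125)·(1−0.441)·m_A, so m_A = 1467.7/0.5109 = 2873 t/h.
F4 = (1−0.441)×2873 + 2354 = 3960 t/h.
Purge F8 = 0.125×3960 = 495.01 t/h.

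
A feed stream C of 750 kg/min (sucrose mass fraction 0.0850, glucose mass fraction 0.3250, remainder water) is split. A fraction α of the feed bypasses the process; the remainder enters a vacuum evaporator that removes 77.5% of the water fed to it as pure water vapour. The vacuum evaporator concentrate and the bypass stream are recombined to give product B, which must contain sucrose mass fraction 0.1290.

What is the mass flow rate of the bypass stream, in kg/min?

190.5 kg/min

All 750×0.085 = 63.75 kg/min of sucrose reaches B, so B = 63.75/0.129 = 494.19 kg/min and vapour = 255.81 kg/min.
The evaporator receives (1−α)·750 of feed at 0.590 water and removes 0.775 of that water:
0.775×0.590×(1−α)×750 = 255.81
(1−α) = 255.81/342.94 = 0.7459;  α = 0.2541.
Bypass flow = 0.2541×750 = 190.54 kg/min.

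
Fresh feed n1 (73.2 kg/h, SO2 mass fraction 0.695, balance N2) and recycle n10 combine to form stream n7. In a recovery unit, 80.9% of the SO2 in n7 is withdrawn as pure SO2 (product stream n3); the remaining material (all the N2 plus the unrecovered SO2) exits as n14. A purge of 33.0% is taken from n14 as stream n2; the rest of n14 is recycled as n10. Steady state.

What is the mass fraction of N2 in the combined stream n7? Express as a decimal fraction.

N2 enters only via n1 and leaves only via the purge: 73.2×0.305 = 0.330×(N2 in n14), and the recovery unit passes all N2, so N2 in n7 = N2 in n14 = 67.655 kg/h.
SO2 in n7: m_A = 73.2×0.695 + (1−0.330)·(1−0.809)·m_A, so m_A = 50.874/0.8720 = 58.34 kg/h.
n7 = 58.34 + 67.655 = 125.99 kg/h.
N2 fraction in n7 = 67.655/125.99 = 0.537.

0.537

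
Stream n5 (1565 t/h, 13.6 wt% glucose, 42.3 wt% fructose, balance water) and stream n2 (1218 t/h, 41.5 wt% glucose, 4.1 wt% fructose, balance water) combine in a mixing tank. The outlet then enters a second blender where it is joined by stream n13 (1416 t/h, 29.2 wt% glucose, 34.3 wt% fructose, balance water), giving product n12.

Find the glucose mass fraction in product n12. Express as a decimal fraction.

Overall, product flow = 4199 t/h.
glucose in = 1565×0.136 + 1218×0.415 + 1416×0.292 = 1131.8 t/h.
glucose fraction in n12 = 0.270.

0.270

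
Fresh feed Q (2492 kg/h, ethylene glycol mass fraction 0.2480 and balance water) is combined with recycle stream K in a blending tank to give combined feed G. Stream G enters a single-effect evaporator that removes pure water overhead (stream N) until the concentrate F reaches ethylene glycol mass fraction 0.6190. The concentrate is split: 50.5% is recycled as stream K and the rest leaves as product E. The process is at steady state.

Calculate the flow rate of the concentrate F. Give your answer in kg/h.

Overall ethylene glycol balance (none leaves overhead): ethylene glycol in fresh feed = ethylene glycol in product, i.e. 2492×0.248 = (1−0.505)·F·0.619.
F = 618.02/(0.619×0.495) = 2017 kg/h.

2017 kg/h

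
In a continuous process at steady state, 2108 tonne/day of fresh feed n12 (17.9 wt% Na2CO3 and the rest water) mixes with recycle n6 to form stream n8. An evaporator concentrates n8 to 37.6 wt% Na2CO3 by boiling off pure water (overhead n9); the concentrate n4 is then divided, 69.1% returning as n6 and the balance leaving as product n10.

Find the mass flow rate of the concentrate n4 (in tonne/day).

3248 tonne/day

Overall Na2CO3 balance (none leaves overhead): Na2CO3 in fresh feed = Na2CO3 in product, i.e. 2108×0.179 = (1−0.691)·n4·0.376.
n4 = 377.33/(0.376×0.309) = 3247.7 tonne/day.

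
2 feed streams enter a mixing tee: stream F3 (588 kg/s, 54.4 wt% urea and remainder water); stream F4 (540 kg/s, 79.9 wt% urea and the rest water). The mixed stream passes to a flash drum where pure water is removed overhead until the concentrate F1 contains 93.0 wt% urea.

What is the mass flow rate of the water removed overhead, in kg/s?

urea entering = 588×0.544 + 540×0.799 = 751.33 kg/s.
All urea reports to F1, so F1 = 751.33/0.930 = 807.88 kg/s.
Total feed = 1128 kg/s; overhead = 1128 − 807.88 = 320.12 kg/s.

320.1 kg/s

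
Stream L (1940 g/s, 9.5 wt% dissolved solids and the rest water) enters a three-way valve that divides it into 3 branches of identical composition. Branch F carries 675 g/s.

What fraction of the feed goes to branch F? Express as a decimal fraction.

0.348

Fraction to F = 675/1940 = 0.3479.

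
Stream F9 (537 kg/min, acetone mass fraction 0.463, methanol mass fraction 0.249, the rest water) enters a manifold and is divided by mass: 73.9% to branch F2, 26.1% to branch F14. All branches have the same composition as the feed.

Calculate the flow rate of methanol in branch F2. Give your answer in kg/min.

Branch F2 total = 0.739×537 = 396.84 kg/min.
methanol in F2 = 0.249×396.84 = 98.814 kg/min.

98.81 kg/min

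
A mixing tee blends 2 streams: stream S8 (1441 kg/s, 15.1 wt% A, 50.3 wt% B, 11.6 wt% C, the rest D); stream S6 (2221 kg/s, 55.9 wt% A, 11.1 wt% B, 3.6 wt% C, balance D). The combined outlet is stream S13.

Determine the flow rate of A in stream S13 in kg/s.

A out = A in = 1441×0.151 + 2221×0.559 = 1459.1 kg/s.

1459 kg/s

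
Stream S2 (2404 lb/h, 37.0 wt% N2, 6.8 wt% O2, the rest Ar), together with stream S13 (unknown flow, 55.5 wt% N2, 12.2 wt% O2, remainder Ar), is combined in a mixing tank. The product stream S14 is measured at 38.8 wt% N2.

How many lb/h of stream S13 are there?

Let S13 be the unknown flow. Total out = 2404 + S13.
N2 balance: 889.48 + 0.555·S13 = 0.388·(2404 + S13)
(0.555 − 0.388)·S13 = 0.388×2404 − 889.48 = 43.272
S13 = 43.272 / 0.167 = 259.11 lb/h

259.1 lb/h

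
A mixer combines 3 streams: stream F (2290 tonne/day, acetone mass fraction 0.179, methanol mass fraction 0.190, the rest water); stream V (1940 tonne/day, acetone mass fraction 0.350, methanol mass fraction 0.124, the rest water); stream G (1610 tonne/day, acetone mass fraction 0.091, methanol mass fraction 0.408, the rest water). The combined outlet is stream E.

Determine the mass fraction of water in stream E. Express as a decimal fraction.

0.560

Total flow out = 2290 + 1940 + 1610 = 5840 tonne/day.
water in = 2290×0.631 + 1940×0.526 + 1610×0.501 = 3272 tonne/day.
water mass fraction in E = 3272/5840 = 0.560.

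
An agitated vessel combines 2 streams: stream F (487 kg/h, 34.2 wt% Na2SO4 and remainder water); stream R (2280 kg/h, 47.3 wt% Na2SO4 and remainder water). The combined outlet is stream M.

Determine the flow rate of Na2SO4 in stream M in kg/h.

Na2SO4 out = Na2SO4 in = 487×0.342 + 2280×0.473 = 1245 kg/h.

1245 kg/h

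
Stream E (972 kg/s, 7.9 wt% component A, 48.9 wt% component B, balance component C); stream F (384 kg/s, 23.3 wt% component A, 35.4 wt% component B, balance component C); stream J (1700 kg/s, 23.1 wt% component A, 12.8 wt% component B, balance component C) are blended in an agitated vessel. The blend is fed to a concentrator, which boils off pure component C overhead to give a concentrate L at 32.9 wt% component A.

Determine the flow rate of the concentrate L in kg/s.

1699 kg/s

component A entering = 972×0.079 + 384×0.233 + 1700×0.231 = 558.96 kg/s.
All component A reports to L, so L = 558.96/0.329 = 1699 kg/s.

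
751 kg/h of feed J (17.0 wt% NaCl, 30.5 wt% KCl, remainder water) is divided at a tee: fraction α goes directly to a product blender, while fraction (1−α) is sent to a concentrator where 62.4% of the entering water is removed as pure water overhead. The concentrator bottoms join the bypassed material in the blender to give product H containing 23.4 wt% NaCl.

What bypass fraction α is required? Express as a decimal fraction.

All 751×0.170 = 127.67 kg/h of NaCl reaches H, so H = 127.67/0.234 = 545.6 kg/h and vapour = 205.4 kg/h.
The evaporator receives (1−α)·751 of feed at 0.525 water and removes 0.624 of that water:
0.624×0.525×(1−α)×751 = 205.4
(1−α) = 205.4/246.03 = 0.8349;  α = 0.1651.

0.165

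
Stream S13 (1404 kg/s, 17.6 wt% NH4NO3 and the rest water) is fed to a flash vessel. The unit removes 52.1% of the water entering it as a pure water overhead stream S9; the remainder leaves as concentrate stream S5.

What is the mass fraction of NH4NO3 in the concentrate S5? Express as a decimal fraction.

NH4NO3 is not removed: 1404×0.176 = 247.1 kg/s of NH4NO3 enters S5.
water entering = 1404×0.824 = 1156.9 kg/s; overhead removed = 0.521×1156.9 = 602.74 kg/s.
Concentrate = 1404 − 602.74 = 801.26 kg/s.
Mass fraction = 247.1/801.26 = 0.3084.

0.3084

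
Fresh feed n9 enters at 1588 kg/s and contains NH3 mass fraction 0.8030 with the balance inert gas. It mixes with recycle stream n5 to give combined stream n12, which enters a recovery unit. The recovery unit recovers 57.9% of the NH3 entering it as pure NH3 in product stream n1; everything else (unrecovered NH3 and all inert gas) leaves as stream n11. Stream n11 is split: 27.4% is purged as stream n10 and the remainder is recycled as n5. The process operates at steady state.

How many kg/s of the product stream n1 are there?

1063 kg/s

NH3 in n12: m_A = 1588×0.803 + (1−0.274)·(1−0.579)·m_A, so m_A = 1275.2/0.6944 = 1836.5 kg/s.
Product n1 = 0.579×1836.5 = 1063.3 kg/s.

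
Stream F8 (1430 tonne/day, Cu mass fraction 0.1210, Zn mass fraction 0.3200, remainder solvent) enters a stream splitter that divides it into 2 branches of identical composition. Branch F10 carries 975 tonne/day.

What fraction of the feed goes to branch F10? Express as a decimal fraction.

0.682

Fraction to F10 = 975/1430 = 0.6818.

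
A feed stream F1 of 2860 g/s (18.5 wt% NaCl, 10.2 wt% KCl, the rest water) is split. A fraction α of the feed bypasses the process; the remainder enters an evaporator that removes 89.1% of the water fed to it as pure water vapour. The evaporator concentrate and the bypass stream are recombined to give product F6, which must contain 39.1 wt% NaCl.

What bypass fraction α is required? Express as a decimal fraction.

0.171

All 2860×0.185 = 529.1 g/s of NaCl reaches F6, so F6 = 529.1/0.391 = 1353.2 g/s and vapour = 1506.8 g/s.
The evaporator receives (1−α)·2860 of feed at 0.713 water and removes 0.891 of that water:
0.891×0.713×(1−α)×2860 = 1506.8
(1−α) = 1506.8/1816.9 = 0.8293;  α = 0.1707.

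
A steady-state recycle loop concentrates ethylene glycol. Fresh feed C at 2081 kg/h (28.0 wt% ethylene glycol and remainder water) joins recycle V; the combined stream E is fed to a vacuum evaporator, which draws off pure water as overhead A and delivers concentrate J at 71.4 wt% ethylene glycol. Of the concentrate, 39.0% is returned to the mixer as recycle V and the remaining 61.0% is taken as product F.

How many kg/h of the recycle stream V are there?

Overall ethylene glycol balance (none leaves overhead): ethylene glycol in fresh feed = ethylene glycol in product, i.e. 2081×0.280 = (1−0.390)·J·0.714.
J = 582.68/(0.714×0.610) = 1337.8 kg/h.
Recycle V = 0.390×1337.8 = 521.76 kg/h.

521.8 kg/h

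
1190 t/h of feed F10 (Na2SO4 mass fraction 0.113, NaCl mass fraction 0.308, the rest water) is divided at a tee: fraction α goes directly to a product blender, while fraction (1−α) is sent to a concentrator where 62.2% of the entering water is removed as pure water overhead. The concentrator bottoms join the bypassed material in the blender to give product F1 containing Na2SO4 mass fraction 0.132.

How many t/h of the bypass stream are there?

714.4 t/h

All 1190×0.113 = 134.47 t/h of Na2SO4 reaches F1, so F1 = 134.47/0.132 = 1018.7 t/h and vapour = 171.29 t/h.
The evaporator receives (1−α)·1190 of feed at 0.579 water and removes 0.622 of that water:
0.622×0.579×(1−α)×1190 = 171.29
(1−α) = 171.29/428.56 = 0.3997;  α = 0.6003.
Bypass flow = 0.6003×1190 = 714.38 t/h.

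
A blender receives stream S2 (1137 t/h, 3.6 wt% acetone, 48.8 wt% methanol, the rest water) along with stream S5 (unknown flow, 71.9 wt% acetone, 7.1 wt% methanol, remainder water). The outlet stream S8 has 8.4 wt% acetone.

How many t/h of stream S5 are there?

Let S5 be the unknown flow. Total out = 1137 + S5.
acetone balance: 40.932 + 0.719·S5 = 0.084·(1137 + S5)
(0.719 − 0.084)·S5 = 0.084×1137 − 40.932 = 54.576
S5 = 54.576 / 0.635 = 85.946 t/h

85.95 t/h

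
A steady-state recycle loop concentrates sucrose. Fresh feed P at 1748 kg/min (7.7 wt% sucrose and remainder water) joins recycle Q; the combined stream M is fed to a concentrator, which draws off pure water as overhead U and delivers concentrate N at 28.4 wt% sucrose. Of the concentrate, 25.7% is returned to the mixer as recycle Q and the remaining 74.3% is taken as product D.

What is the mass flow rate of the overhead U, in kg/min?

Overall sucrose balance (none leaves overhead): sucrose in fresh feed = sucrose in product, i.e. 1748×0.077 = (1−0.257)·N·0.284.
N = 134.6/(0.284×0.743) = 637.86 kg/min.
Recycle Q = 0.257×637.86 = 163.93 kg/min.
Combined feed M = 1748 + 163.93 = 1911.9 kg/min.
Overhead U = M − N = 1911.9 − 637.86 = 1274.1 kg/min.

1274 kg/min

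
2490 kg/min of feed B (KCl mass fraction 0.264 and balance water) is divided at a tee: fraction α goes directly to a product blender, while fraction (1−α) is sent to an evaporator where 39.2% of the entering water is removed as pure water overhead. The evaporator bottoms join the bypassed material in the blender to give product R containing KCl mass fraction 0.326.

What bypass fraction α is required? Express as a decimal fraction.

0.341

All 2490×0.264 = 657.36 kg/min of KCl reaches R, so R = 657.36/0.326 = 2016.4 kg/min and vapour = 473.56 kg/min.
The evaporator receives (1−α)·2490 of feed at 0.736 water and removes 0.392 of that water:
0.392×0.736×(1−α)×2490 = 473.56
(1−α) = 473.56/718.39 = 0.6592;  α = 0.3408.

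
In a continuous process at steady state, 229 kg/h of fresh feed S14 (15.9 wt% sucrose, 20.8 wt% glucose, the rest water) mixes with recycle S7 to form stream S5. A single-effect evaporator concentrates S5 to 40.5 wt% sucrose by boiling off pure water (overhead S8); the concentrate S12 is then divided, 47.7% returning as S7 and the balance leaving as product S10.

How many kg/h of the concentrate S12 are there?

171.9 kg/h

Overall sucrose balance (none leaves overhead): sucrose in fresh feed = sucrose in product, i.e. 229×0.159 = (1−0.477)·S12·0.405.
S12 = 36.411/(0.405×0.523) = 171.9 kg/h.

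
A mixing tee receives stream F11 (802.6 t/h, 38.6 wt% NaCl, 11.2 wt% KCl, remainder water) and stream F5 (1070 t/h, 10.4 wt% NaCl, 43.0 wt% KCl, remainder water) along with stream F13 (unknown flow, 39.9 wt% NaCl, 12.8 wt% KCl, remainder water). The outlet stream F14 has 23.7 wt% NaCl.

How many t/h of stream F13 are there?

Let F13 be the unknown flow. Total out = 1872.6 + F13.
NaCl balance: 421.08 + 0.399·F13 = 0.237·(1872.6 + F13)
(0.399 − 0.237)·F13 = 0.237×1872.6 − 421.08 = 22.723
F13 = 22.723 / 0.162 = 140.26 t/h

140.3 t/h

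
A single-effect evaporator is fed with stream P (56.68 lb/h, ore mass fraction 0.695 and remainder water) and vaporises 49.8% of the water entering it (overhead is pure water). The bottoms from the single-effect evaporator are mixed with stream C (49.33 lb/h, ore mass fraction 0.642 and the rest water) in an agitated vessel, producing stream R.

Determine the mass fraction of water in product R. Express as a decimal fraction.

0.270

Vapour removed = 0.498×0.305×56.68 = 8.6091 lb/h; concentrate = 48.071 lb/h.
water reaching the mixer = 8.6783 (from concentrate) + 49.33×0.358 = 26.338 lb/h.
Product flow = 48.071 + 49.33 = 97.401 lb/h; water fraction = 0.270.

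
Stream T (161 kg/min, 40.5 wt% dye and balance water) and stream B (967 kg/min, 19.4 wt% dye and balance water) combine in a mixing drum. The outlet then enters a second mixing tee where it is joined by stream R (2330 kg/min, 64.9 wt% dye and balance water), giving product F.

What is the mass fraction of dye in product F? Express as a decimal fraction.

0.510

Overall, product flow = 3458 kg/min.
dye in = 161×0.405 + 967×0.194 + 2330×0.649 = 1765 kg/min.
dye fraction in F = 0.510.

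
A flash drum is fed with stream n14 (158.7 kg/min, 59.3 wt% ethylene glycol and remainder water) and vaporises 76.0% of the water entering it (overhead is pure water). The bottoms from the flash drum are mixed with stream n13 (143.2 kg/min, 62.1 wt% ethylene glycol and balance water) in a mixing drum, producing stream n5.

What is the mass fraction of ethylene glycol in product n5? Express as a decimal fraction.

Vapour removed = 0.760×0.407×158.7 = 49.089 kg/min; concentrate = 109.61 kg/min.
ethylene glycol reaching the mixer = 94.109 (from concentrate) + 143.2×0.621 = 183.04 kg/min.
Product flow = 109.61 + 143.2 = 252.81 kg/min; ethylene glycol fraction = 0.7240.

0.7240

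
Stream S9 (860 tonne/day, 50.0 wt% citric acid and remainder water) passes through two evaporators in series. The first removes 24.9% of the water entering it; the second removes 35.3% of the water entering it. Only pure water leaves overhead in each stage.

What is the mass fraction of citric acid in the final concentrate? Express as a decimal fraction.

0.673

water in feed = 860×0.500 = 430 tonne/day.
After stage 1: water left = (1−0.249)×430 = 322.93; stream total = 752.93 tonne/day.
After stage 2: water left = (1−0.353)×322.93 = 208.94; final concentrate = 638.94 tonne/day.
citric acid fraction = 430/638.94 = 0.673.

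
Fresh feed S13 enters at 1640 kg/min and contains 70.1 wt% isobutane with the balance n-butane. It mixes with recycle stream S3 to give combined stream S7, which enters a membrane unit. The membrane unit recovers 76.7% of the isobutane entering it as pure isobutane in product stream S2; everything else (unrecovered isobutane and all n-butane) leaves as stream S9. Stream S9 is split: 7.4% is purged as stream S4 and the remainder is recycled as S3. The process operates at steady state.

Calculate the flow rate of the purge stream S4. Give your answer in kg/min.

n-butane enters only via S13 and leaves only via the purge: 1640×0.299 = 0.074×(n-butane in S9), and the membrane unit passes all n-butane, so n-butane in S7 = n-butane in S9 = 6626.5 kg/min.
isobutane in S7: m_A = 1640×0.701 + (1−0.074)·(1−0.767)·m_A, so m_A = 1149.6/0.7842 = 1465.9 kg/min.
S9 = (1−0.767)×1465.9 + 6626.5 = 6968 kg/min.
Purge S4 = 0.074×6968 = 515.64 kg/min.

515.6 kg/min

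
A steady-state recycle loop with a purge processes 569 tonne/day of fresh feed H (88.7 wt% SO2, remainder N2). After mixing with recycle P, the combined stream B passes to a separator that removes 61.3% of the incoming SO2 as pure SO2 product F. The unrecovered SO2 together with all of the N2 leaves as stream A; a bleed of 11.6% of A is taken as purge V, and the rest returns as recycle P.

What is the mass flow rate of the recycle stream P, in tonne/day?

752.4 tonne/day

N2 enters only via H and leaves only via the purge: 569×0.113 = 0.116×(N2 in A), and the separator passes all N2, so N2 in B = N2 in A = 554.28 tonne/day.
SO2 in B: m_A = 569×0.887 + (1−0.116)·(1−0.613)·m_A, so m_A = 504.7/0.6579 = 767.15 tonne/day.
A = (1−0.613)×767.15 + 554.28 = 851.17 tonne/day.
Recycle P = (1−0.116)×851.17 = 752.44 tonne/day.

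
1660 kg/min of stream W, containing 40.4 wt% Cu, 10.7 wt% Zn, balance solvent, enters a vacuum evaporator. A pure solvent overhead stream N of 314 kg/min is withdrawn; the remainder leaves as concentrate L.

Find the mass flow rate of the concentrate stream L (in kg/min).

Concentrate = 1660 − 314 = 1346 kg/min.

1346 kg/min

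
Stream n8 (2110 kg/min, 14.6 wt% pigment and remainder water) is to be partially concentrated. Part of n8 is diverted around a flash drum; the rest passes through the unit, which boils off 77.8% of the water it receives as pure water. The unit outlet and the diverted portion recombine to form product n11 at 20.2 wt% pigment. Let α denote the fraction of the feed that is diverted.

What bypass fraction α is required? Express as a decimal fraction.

All 2110×0.146 = 308.06 kg/min of pigment reaches n11, so n11 = 308.06/0.202 = 1525 kg/min and vapour = 584.95 kg/min.
The evaporator receives (1−α)·2110 of feed at 0.854 water and removes 0.778 of that water:
0.778×0.854×(1−α)×2110 = 584.95
(1−α) = 584.95/1401.9 = 0.4173;  α = 0.5827.

0.583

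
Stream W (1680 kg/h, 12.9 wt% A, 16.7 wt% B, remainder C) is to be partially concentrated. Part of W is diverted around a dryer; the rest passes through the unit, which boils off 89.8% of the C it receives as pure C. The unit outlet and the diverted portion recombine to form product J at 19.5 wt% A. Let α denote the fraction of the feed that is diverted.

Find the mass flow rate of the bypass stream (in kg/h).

780.6 kg/h

All 1680×0.129 = 216.72 kg/h of A reaches J, so J = 216.72/0.195 = 1111.4 kg/h and vapour = 568.62 kg/h.
The evaporator receives (1−α)·1680 of feed at 0.704 C and removes 0.898 of that C:
0.898×0.704×(1−α)×1680 = 568.62
(1−α) = 568.62/1062.1 = 0.5354;  α = 0.4646.
Bypass flow = 0.4646×1680 = 780.57 kg/h.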